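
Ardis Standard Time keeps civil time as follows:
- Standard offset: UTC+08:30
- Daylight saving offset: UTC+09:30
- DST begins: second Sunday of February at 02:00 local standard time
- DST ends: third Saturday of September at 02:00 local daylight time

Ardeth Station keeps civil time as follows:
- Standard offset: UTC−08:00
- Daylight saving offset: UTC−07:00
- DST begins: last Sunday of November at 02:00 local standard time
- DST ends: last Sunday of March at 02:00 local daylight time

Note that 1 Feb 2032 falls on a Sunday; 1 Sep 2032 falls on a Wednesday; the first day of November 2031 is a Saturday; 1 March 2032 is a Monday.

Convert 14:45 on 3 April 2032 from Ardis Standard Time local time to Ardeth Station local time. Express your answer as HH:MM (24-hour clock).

21:15

1 February 2032 is a Sunday, so the first Sunday is February 1 and the second is February 8.
1 September 2032 is a Wednesday, so the first Saturday is September 4 and the third is September 18.
3 April 2032 falls between 8 February and 18 September, so daylight saving is in effect and Ardis Standard Time is at UTC+09:30.
14:45 Ardis Standard Time − 9h30m = 05:15 UTC.
1 November 2031 is a Saturday, so Sundays fall on 2, 9, 16, 23, 30; the last is November 30.
1 March 2032 is a Monday, so Sundays fall on 7, 14, 21, 28; the last is March 28.
At the standard offset (UTC−08:00), 05:15 UTC − 8h = 21:15 Ardeth Station standard time (rolling into the previous day, 2 April 2032).
The standard-time date in Ardeth Station, 2 April 2032, is outside the daylight-saving period (30 November 2031 – 28 March 2032), so Ardeth Station is on standard time, UTC−08:00.
05:15 UTC − 8h = 21:15 Ardeth Station (rolling into the previous day, 2 April 2032).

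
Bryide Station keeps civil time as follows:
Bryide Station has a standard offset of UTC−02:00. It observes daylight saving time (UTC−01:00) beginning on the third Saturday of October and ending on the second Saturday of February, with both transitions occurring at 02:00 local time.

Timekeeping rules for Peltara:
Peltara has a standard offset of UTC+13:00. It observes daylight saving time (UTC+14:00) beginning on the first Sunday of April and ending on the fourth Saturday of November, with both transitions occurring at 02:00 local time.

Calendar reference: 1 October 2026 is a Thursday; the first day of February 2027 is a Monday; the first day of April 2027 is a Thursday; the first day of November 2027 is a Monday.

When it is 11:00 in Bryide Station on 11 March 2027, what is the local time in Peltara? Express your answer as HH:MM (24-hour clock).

02:00

1 October 2026 is a Thursday, so the first Saturday is October 3 and the third is October 17.
1 February 2027 is a Monday, so the first Saturday is February 6 and the second is February 13.
11 March 2027 does not fall between 17 October 2026 and 13 February 2027, so daylight saving is not in effect and Bryide Station is at UTC−02:00.
11:00 Bryide Station + 2h = 13:00 UTC.
1 April 2027 is a Thursday, so the first Sunday is April 4.
1 November 2027 is a Monday, so the first Saturday is November 6 and the fourth is November 27.
At the standard offset (UTC+13:00), 13:00 UTC + 13h = 02:00 Peltara standard time (rolling into the next day, 12 March 2027).
Daylight saving runs 4 April – 27 November; the standard-time date in Peltara, 12 March 2027, is outside that window, so Peltara is on standard time at UTC+13:00.
13:00 UTC + 13h = 02:00 Peltara (rolling into the next day, 12 March 2027).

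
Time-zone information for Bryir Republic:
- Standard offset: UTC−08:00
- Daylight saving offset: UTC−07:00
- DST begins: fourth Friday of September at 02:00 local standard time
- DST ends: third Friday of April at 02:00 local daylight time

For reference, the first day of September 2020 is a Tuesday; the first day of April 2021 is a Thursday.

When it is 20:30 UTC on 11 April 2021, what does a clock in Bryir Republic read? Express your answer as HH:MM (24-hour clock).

13:30

1 September 2020 is a Tuesday, so the first Friday is September 4 and the fourth is September 25.
1 April 2021 is a Thursday, so the first Friday is April 2 and the third is April 16.
At the standard offset (UTC−08:00), 20:30 UTC − 8h = 12:30 Bryir Republic standard time.
Daylight saving runs 25 September 2020 – 16 April 2021; the standard-time date in Bryir Republic, 11 April 2021, is inside that window, so Bryir Republic is at UTC−07:00.
20:30 UTC − 7h = 13:30 local.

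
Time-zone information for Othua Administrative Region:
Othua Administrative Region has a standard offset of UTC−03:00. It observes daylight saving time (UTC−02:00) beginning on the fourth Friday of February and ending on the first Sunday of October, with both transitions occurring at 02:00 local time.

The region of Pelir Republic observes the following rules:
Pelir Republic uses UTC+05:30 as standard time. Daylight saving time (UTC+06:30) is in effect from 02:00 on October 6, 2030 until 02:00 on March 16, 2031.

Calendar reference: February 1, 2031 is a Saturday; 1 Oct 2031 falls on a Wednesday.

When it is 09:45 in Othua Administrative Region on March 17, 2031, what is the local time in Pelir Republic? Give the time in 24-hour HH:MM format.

1 February 2031 is a Saturday, so the first Friday is February 7 and the fourth is February 28.
1 October 2031 is a Wednesday, so the first Sunday is October 5.
March 17, 2031 lies within the daylight-saving period (28 February – 5 October), so Othua Administrative Region is on daylight time, UTC−02:00.
09:45 Othua Administrative Region + 2h = 11:45 UTC.
At the standard offset (UTC+05:30), 11:45 UTC + 5h30m = 17:15 Pelir Republic standard time.
Daylight saving runs 6 October 2030 – 16 March 2031; the standard-time date in Pelir Republic, March 17, 2031, is outside that window, so Pelir Republic is on standard time at UTC+05:30.
11:45 UTC + 5h30m = 17:15 Pelir Republic.

17:15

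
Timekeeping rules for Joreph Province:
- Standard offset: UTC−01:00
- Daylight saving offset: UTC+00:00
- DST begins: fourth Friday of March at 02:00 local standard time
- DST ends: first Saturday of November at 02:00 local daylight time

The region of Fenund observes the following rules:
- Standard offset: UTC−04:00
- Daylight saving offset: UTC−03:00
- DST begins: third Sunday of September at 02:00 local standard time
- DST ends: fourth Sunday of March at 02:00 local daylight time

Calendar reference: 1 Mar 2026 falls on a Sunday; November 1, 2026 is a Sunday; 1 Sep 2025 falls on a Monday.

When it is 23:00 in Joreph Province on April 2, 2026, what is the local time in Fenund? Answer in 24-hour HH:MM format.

19:00

1 March 2026 is a Sunday, so the first Friday is March 6 and the fourth is March 27.
1 November 2026 is a Sunday, so the first Saturday is November 7.
Daylight saving runs 27 March – 7 November; April 2, 2026 is inside that window, so Joreph Province is at UTC+00:00.
23:00 Joreph Province − 0h = 23:00 UTC.
1 September 2025 is a Monday, so the first Sunday is September 7 and the third is September 21.
1 March 2026 is a Sunday, so the first Sunday is March 1 and the fourth is March 22.
At the standard offset (UTC−04:00), 23:00 UTC − 4h = 19:00 Fenund standard time.
The standard-time date in Fenund, April 2, 2026, is outside the daylight-saving period (21 September 2025 – 22 March 2026), so Fenund is on standard time, UTC−04:00.
23:00 UTC − 4h = 19:00 Fenund.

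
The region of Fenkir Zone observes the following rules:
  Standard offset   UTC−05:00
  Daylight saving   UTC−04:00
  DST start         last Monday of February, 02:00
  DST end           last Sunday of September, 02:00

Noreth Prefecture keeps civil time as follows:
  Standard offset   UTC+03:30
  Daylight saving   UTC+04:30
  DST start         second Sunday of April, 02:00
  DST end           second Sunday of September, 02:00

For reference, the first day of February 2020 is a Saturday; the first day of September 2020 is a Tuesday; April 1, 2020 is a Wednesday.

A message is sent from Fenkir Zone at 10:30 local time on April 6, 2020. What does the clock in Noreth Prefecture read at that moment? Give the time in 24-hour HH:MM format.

18:00

1 February 2020 is a Saturday, so Mondays fall on 3, 10, 17, 24; the last is February 24.
1 September 2020 is a Tuesday, so Sundays fall on 6, 13, 20, 27; the last is September 27.
April 6, 2020 lies within the daylight-saving period (24 February – 27 September), so Fenkir Zone is on daylight time, UTC−04:00.
10:30 Fenkir Zone + 4h = 14:30 UTC.
1 April 2020 is a Wednesday, so the first Sunday is April 5 and the second is April 12.
1 September 2020 is a Tuesday, so the first Sunday is September 6 and the second is September 13.
At the standard offset (UTC+03:30), 14:30 UTC + 3h30m = 18:00 Noreth Prefecture standard time.
The standard-time date in Noreth Prefecture, April 6, 2020, does not fall between 12 April and 13 September, so daylight saving is not in effect and Noreth Prefecture is at UTC+03:30.
14:30 UTC + 3h30m = 18:00 Noreth Prefecture.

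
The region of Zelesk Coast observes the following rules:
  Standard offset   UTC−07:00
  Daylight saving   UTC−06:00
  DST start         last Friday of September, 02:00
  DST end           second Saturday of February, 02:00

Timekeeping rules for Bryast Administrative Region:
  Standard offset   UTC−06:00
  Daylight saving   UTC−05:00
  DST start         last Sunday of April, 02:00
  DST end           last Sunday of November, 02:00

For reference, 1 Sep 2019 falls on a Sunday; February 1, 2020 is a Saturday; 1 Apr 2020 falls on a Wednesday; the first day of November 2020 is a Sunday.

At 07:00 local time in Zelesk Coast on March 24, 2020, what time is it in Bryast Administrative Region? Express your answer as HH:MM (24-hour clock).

1 September 2019 is a Sunday, so Fridays fall on 6, 13, 20, 27; the last is September 27.
1 February 2020 is a Saturday, so the first Saturday is February 1 and the second is February 8.
Daylight saving runs 27 September 2019 – 8 February 2020; March 24, 2020 is outside that window, so Zelesk Coast is on standard time at UTC−07:00.
07:00 Zelesk Coast + 7h = 14:00 UTC.
1 April 2020 is a Wednesday, so Sundays fall on 5, 12, 19, 26; the last is April 26.
1 November 2020 is a Sunday, so Sundays fall on 1, 8, 15, 22, 29; the last is November 29.
At the standard offset (UTC−06:00), 14:00 UTC − 6h = 08:00 Bryast Administrative Region standard time.
The standard-time date in Bryast Administrative Region, March 24, 2020, does not fall between 26 April and 29 November, so daylight saving is not in effect and Bryast Administrative Region is at UTC−06:00.
14:00 UTC − 6h = 08:00 Bryast Administrative Region.

08:00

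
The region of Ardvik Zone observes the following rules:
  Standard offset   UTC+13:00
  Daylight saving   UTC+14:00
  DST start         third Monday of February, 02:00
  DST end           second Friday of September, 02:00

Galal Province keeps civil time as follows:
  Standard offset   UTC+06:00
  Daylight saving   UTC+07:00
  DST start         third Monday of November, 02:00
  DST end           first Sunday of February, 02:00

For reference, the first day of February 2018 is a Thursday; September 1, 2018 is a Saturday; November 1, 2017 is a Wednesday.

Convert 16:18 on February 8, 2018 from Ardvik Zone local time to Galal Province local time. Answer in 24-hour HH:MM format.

1 February 2018 is a Thursday, so the first Monday is February 5 and the third is February 19.
1 September 2018 is a Saturday, so the first Friday is September 7 and the second is September 14.
February 8, 2018 does not fall between 19 February and 14 September, so daylight saving is not in effect and Ardvik Zone is at UTC+13:00.
16:18 Ardvik Zone − 13h = 03:18 UTC.
1 November 2017 is a Wednesday, so the first Monday is November 6 and the third is November 20.
1 February 2018 is a Thursday, so the first Sunday is February 4.
At the standard offset (UTC+06:00), 03:18 UTC + 6h = 09:18 Galal Province standard time.
The standard-time date in Galal Province, February 8, 2018, is outside the daylight-saving period (20 November 2017 – 4 February 2018), so Galal Province is on standard time, UTC+06:00.
03:18 UTC + 6h = 09:18 Galal Province.

09:18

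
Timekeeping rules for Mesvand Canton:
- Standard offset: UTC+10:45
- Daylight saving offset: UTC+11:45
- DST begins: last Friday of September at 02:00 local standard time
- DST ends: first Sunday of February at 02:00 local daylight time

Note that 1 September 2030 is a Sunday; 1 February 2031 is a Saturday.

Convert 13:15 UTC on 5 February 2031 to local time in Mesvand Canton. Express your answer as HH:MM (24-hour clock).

00:00

1 September 2030 is a Sunday, so Fridays fall on 6, 13, 20, 27; the last is September 27.
1 February 2031 is a Saturday, so the first Sunday is February 2.
At the standard offset (UTC+10:45), 13:15 UTC + 10h45m = 00:00 Mesvand Canton standard time (rolling into the next day, 6 February 2031).
The standard-time date in Mesvand Canton, 6 February 2031, is outside the daylight-saving period (27 September 2030 – 2 February 2031), so Mesvand Canton is on standard time, UTC+10:45.
13:15 UTC + 10h45m = 00:00 local (rolling into the next day, 6 February 2031).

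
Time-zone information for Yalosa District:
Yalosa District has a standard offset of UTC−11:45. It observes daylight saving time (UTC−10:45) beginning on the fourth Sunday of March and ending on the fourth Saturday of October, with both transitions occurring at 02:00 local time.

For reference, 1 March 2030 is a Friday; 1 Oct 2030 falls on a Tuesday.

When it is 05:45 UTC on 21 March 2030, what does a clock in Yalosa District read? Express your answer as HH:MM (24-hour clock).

18:00

1 March 2030 is a Friday, so the first Sunday is March 3 and the fourth is March 24.
1 October 2030 is a Tuesday, so the first Saturday is October 5 and the fourth is October 26.
At the standard offset (UTC−11:45), 05:45 UTC − 11h45m = 18:00 Yalosa District standard time (rolling into the previous day, 20 March 2030).
Daylight saving runs 24 March – 26 October; the standard-time date in Yalosa District, 20 March 2030, is outside that window, so Yalosa District is on standard time at UTC−11:45.
05:45 UTC − 11h45m = 18:00 local (rolling into the previous day, 20 March 2030).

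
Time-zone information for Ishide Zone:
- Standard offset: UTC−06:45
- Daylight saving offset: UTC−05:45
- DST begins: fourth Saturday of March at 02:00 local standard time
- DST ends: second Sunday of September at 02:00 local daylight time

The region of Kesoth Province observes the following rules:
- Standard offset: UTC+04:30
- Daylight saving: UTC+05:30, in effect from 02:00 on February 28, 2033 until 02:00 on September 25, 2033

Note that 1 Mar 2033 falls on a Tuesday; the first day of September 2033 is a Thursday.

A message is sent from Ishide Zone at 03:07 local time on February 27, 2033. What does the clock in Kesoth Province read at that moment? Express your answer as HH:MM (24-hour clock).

14:22

1 March 2033 is a Tuesday, so the first Saturday is March 5 and the fourth is March 26.
1 September 2033 is a Thursday, so the first Sunday is September 4 and the second is September 11.
February 27, 2033 is outside the daylight-saving period (26 March – 11 September), so Ishide Zone is on standard time, UTC−06:45.
03:07 Ishide Zone + 6h45m = 09:52 UTC.
At the standard offset (UTC+04:30), 09:52 UTC + 4h30m = 14:22 Kesoth Province standard time.
The standard-time date in Kesoth Province, February 27, 2033, is outside the daylight-saving period (28 February – 25 September), so Kesoth Province is on standard time, UTC+04:30.
09:52 UTC + 4h30m = 14:22 Kesoth Province.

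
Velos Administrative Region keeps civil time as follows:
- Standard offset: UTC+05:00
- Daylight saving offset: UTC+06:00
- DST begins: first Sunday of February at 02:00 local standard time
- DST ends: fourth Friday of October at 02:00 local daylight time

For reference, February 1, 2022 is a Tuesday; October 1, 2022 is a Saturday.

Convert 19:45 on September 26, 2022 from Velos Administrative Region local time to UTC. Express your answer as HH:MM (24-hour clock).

1 February 2022 is a Tuesday, so the first Sunday is February 6.
1 October 2022 is a Saturday, so the first Friday is October 7 and the fourth is October 28.
September 26, 2022 lies within the daylight-saving period (6 February – 28 October), so Velos Administrative Region is on daylight time, UTC+06:00.
19:45 local − 6h = 13:45 UTC.

13:45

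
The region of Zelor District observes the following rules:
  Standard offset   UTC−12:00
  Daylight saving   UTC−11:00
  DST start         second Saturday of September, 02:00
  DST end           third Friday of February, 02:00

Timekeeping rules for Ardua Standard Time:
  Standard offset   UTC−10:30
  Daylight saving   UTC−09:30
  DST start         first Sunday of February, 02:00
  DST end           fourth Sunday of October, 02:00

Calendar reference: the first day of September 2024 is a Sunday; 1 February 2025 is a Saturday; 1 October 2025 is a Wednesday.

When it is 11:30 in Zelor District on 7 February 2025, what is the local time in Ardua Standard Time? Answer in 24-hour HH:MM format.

1 September 2024 is a Sunday, so the first Saturday is September 7 and the second is September 14.
1 February 2025 is a Saturday, so the first Friday is February 7 and the third is February 21.
7 February 2025 falls between 14 September 2024 and 21 February 2025, so daylight saving is in effect and Zelor District is at UTC−11:00.
11:30 Zelor District + 11h = 22:30 UTC.
1 February 2025 is a Saturday, so the first Sunday is February 2.
1 October 2025 is a Wednesday, so the first Sunday is October 5 and the fourth is October 26.
At the standard offset (UTC−10:30), 22:30 UTC − 10h30m = 12:00 Ardua Standard Time standard time.
The standard-time date in Ardua Standard Time, 7 February 2025, lies within the daylight-saving period (2 February – 26 October), so Ardua Standard Time is on daylight time, UTC−09:30.
22:30 UTC − 9h30m = 13:00 Ardua Standard Time.

13:00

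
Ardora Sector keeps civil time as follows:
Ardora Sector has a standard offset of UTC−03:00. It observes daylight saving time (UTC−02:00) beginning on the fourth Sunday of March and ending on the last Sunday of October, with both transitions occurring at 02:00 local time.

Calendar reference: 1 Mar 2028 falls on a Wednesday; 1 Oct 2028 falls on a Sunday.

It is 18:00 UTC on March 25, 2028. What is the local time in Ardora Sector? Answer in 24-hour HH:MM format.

15:00

1 March 2028 is a Wednesday, so the first Sunday is March 5 and the fourth is March 26.
1 October 2028 is a Sunday, so Sundays fall on 1, 8, 15, 22, 29; the last is October 29.
At the standard offset (UTC−03:00), 18:00 UTC − 3h = 15:00 Ardora Sector standard time.
Daylight saving runs 26 March – 29 October; the standard-time date in Ardora Sector, March 25, 2028, is outside that window, so Ardora Sector is on standard time at UTC−03:00.
18:00 UTC − 3h = 15:00 local.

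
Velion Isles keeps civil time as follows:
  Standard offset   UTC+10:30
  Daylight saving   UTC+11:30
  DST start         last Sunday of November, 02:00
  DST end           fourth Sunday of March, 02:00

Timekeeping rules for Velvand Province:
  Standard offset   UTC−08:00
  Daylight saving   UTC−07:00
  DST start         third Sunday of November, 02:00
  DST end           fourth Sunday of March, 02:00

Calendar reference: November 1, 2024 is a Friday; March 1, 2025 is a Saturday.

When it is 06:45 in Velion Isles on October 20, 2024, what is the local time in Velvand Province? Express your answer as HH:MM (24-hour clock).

1 November 2024 is a Friday, so Sundays fall on 3, 10, 17, 24; the last is November 24.
1 March 2025 is a Saturday, so the first Sunday is March 2 and the fourth is March 23.
October 20, 2024 is outside the daylight-saving period (24 November 2024 – 23 March 2025), so Velion Isles is on standard time, UTC+10:30.
06:45 Velion Isles − 10h30m = 20:15 UTC (rolling into the previous day, 19 October 2024).
1 November 2024 is a Friday, so the first Sunday is November 3 and the third is November 17.
1 March 2025 is a Saturday, so the first Sunday is March 2 and the fourth is March 23.
At the standard offset (UTC−08:00), 20:15 UTC − 8h = 12:15 Velvand Province standard time.
The standard-time date in Velvand Province, October 19, 2024, is outside the daylight-saving period (17 November 2024 – 23 March 2025), so Velvand Province is on standard time, UTC−08:00.
20:15 UTC − 8h = 12:15 Velvand Province.

12:15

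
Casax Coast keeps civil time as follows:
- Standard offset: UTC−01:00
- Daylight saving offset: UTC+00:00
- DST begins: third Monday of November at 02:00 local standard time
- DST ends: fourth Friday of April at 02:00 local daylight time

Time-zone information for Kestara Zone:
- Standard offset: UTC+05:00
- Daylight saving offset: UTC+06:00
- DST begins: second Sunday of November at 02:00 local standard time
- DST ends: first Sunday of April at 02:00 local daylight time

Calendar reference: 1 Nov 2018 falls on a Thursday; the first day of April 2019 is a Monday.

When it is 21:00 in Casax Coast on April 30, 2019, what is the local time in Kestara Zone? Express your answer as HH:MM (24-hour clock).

03:00

1 November 2018 is a Thursday, so the first Monday is November 5 and the third is November 19.
1 April 2019 is a Monday, so the first Friday is April 5 and the fourth is April 26.
April 30, 2019 does not fall between 19 November 2018 and 26 April 2019, so daylight saving is not in effect and Casax Coast is at UTC−01:00.
21:00 Casax Coast + 1h = 22:00 UTC.
1 November 2018 is a Thursday, so the first Sunday is November 4 and the second is November 11.
1 April 2019 is a Monday, so the first Sunday is April 7.
At the standard offset (UTC+05:00), 22:00 UTC + 5h = 03:00 Kestara Zone standard time (rolling into the next day, 1 May 2019).
The standard-time date in Kestara Zone, May 1, 2019, does not fall between 11 November 2018 and 7 April 2019, so daylight saving is not in effect and Kestara Zone is at UTC+05:00.
22:00 UTC + 5h = 03:00 Kestara Zone (rolling into the next day, 1 May 2019).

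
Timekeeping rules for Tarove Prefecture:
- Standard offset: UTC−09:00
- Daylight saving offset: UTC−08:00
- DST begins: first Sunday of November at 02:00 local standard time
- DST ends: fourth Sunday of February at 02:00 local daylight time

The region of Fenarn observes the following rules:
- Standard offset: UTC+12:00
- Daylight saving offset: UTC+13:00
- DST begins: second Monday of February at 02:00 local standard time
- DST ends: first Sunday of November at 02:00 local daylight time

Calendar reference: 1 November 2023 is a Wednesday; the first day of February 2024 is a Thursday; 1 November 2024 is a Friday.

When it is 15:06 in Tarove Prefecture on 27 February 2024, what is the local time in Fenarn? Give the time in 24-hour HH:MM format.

13:06

1 November 2023 is a Wednesday, so the first Sunday is November 5.
1 February 2024 is a Thursday, so the first Sunday is February 4 and the fourth is February 25.
Daylight saving runs 5 November 2023 – 25 February 2024; 27 February 2024 is outside that window, so Tarove Prefecture is on standard time at UTC−09:00.
15:06 Tarove Prefecture + 9h = 00:06 UTC (rolling into the next day, 28 February 2024).
1 February 2024 is a Thursday, so the first Monday is February 5 and the second is February 12.
1 November 2024 is a Friday, so the first Sunday is November 3.
At the standard offset (UTC+12:00), 00:06 UTC + 12h = 12:06 Fenarn standard time.
The standard-time date in Fenarn, 28 February 2024, lies within the daylight-saving period (12 February – 3 November), so Fenarn is on daylight time, UTC+13:00.
00:06 UTC + 13h = 13:06 Fenarn.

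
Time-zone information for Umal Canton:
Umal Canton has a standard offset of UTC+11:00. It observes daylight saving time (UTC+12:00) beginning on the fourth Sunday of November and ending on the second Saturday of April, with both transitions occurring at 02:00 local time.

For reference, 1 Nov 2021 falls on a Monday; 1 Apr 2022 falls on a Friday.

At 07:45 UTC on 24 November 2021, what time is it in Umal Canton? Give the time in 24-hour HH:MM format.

1 November 2021 is a Monday, so the first Sunday is November 7 and the fourth is November 28.
1 April 2022 is a Friday, so the first Saturday is April 2 and the second is April 9.
At the standard offset (UTC+11:00), 07:45 UTC + 11h = 18:45 Umal Canton standard time.
Daylight saving runs 28 November 2021 – 9 April 2022; the standard-time date in Umal Canton, 24 November 2021, is outside that window, so Umal Canton is on standard time at UTC+11:00.
07:45 UTC + 11h = 18:45 local.

18:45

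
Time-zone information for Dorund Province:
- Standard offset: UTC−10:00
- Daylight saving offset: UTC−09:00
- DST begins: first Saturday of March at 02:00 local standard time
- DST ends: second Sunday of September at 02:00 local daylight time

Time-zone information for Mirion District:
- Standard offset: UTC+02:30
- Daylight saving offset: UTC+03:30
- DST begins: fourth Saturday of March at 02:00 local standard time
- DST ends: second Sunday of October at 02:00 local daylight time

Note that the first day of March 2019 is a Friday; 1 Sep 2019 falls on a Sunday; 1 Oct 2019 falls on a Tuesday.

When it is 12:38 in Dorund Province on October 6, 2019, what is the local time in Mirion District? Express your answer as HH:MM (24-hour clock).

02:08

1 March 2019 is a Friday, so the first Saturday is March 2.
1 September 2019 is a Sunday, so the first Sunday is September 1 and the second is September 8.
October 6, 2019 is outside the daylight-saving period (2 March – 8 September), so Dorund Province is on standard time, UTC−10:00.
12:38 Dorund Province + 10h = 22:38 UTC.
1 March 2019 is a Friday, so the first Saturday is March 2 and the fourth is March 23.
1 October 2019 is a Tuesday, so the first Sunday is October 6 and the second is October 13.
At the standard offset (UTC+02:30), 22:38 UTC + 2h30m = 01:08 Mirion District standard time (rolling into the next day, 7 October 2019).
The standard-time date in Mirion District, October 7, 2019, falls between 23 March and 13 October, so daylight saving is in effect and Mirion District is at UTC+03:30.
22:38 UTC + 3h30m = 02:08 Mirion District (rolling into the next day, 7 October 2019).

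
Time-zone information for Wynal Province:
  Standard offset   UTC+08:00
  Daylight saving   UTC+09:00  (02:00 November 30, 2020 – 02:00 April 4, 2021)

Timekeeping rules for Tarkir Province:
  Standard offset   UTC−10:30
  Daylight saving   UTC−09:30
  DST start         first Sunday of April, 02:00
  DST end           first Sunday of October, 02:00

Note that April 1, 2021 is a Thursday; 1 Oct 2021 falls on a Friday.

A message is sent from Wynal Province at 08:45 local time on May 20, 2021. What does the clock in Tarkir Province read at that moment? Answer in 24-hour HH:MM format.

Daylight saving runs 30 November 2020 – 4 April 2021; May 20, 2021 is outside that window, so Wynal Province is on standard time at UTC+08:00.
08:45 Wynal Province − 8h = 00:45 UTC.
1 April 2021 is a Thursday, so the first Sunday is April 4.
1 October 2021 is a Friday, so the first Sunday is October 3.
At the standard offset (UTC−10:30), 00:45 UTC − 10h30m = 14:15 Tarkir Province standard time (rolling into the previous day, 19 May 2021).
The standard-time date in Tarkir Province, May 19, 2021, lies within the daylight-saving period (4 April – 3 October), so Tarkir Province is on daylight time, UTC−09:30.
00:45 UTC − 9h30m = 15:15 Tarkir Province (rolling into the previous day, 19 May 2021).

15:15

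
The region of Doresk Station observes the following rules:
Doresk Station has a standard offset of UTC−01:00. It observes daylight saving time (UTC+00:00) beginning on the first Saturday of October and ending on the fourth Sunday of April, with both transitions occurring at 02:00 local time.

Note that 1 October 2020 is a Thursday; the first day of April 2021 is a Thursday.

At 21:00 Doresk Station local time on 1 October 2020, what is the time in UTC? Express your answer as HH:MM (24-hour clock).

22:00

1 October 2020 is a Thursday, so the first Saturday is October 3.
1 April 2021 is a Thursday, so the first Sunday is April 4 and the fourth is April 25.
Daylight saving runs 3 October 2020 – 25 April 2021; 1 October 2020 is outside that window, so Doresk Station is on standard time at UTC−01:00.
21:00 local + 1h = 22:00 UTC.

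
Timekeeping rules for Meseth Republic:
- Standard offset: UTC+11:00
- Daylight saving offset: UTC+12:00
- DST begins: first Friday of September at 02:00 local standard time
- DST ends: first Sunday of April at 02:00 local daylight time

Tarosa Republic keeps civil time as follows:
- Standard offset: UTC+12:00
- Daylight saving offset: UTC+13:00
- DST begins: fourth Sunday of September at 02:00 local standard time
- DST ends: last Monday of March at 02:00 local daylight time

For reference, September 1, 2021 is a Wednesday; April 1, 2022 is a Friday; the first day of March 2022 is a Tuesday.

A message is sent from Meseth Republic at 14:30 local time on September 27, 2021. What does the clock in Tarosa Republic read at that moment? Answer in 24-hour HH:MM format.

1 September 2021 is a Wednesday, so the first Friday is September 3.
1 April 2022 is a Friday, so the first Sunday is April 3.
Daylight saving runs 3 September 2021 – 3 April 2022; September 27, 2021 is inside that window, so Meseth Republic is at UTC+12:00.
14:30 Meseth Republic − 12h = 02:30 UTC.
1 September 2021 is a Wednesday, so the first Sunday is September 5 and the fourth is September 26.
1 March 2022 is a Tuesday, so Mondays fall on 7, 14, 21, 28; the last is March 28.
At the standard offset (UTC+12:00), 02:30 UTC + 12h = 14:30 Tarosa Republic standard time.
Daylight saving runs 26 September 2021 – 28 March 2022; the standard-time date in Tarosa Republic, September 27, 2021, is inside that window, so Tarosa Republic is at UTC+13:00.
02:30 UTC + 13h = 15:30 Tarosa Republic.

15:30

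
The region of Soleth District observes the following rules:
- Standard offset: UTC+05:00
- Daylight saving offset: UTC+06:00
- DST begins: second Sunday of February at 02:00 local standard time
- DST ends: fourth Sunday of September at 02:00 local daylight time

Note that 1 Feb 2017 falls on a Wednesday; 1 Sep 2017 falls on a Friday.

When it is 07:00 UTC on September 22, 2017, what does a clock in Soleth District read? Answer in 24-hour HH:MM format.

1 February 2017 is a Wednesday, so the first Sunday is February 5 and the second is February 12.
1 September 2017 is a Friday, so the first Sunday is September 3 and the fourth is September 24.
At the standard offset (UTC+05:00), 07:00 UTC + 5h = 12:00 Soleth District standard time.
The standard-time date in Soleth District, September 22, 2017, lies within the daylight-saving period (12 February – 24 September), so Soleth District is on daylight time, UTC+06:00.
07:00 UTC + 6h = 13:00 local.

13:00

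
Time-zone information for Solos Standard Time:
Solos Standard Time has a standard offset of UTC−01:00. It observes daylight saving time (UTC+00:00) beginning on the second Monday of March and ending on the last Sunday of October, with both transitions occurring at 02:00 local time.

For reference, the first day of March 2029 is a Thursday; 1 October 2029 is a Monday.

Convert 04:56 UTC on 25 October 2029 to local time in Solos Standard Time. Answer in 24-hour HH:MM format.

04:56

1 March 2029 is a Thursday, so the first Monday is March 5 and the second is March 12.
1 October 2029 is a Monday, so Sundays fall on 7, 14, 21, 28; the last is October 28.
At the standard offset (UTC−01:00), 04:56 UTC − 1h = 03:56 Solos Standard Time standard time.
The standard-time date in Solos Standard Time, 25 October 2029, falls between 12 March and 28 October, so daylight saving is in effect and Solos Standard Time is at UTC+00:00.
04:56 UTC + 0h = 04:56 local.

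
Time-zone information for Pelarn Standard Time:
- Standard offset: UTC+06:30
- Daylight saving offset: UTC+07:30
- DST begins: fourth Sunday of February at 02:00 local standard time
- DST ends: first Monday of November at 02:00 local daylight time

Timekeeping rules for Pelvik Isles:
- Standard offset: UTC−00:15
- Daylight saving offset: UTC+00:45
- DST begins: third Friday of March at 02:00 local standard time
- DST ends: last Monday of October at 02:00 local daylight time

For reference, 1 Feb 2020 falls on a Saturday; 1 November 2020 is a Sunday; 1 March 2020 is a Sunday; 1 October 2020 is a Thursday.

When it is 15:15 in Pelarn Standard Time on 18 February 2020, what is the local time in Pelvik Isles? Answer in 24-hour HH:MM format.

1 February 2020 is a Saturday, so the first Sunday is February 2 and the fourth is February 23.
1 November 2020 is a Sunday, so the first Monday is November 2.
18 February 2020 does not fall between 23 February and 2 November, so daylight saving is not in effect and Pelarn Standard Time is at UTC+06:30.
15:15 Pelarn Standard Time − 6h30m = 08:45 UTC.
1 March 2020 is a Sunday, so the first Friday is March 6 and the third is March 20.
1 October 2020 is a Thursday, so Mondays fall on 5, 12, 19, 26; the last is October 26.
At the standard offset (UTC−00:15), 08:45 UTC − 0h15m = 08:30 Pelvik Isles standard time.
The standard-time date in Pelvik Isles, 18 February 2020, does not fall between 20 March and 26 October, so daylight saving is not in effect and Pelvik Isles is at UTC−00:15.
08:45 UTC − 0h15m = 08:30 Pelvik Isles.

08:30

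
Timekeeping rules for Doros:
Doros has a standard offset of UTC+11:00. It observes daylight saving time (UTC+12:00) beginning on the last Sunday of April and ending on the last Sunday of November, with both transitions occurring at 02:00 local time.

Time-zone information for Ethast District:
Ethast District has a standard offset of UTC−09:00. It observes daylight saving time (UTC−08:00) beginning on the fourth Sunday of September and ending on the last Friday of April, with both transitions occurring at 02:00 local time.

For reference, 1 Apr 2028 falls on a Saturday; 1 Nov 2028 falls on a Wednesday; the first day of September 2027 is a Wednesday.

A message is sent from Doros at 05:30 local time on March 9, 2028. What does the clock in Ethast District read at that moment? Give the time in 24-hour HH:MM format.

1 April 2028 is a Saturday, so Sundays fall on 2, 9, 16, 23, 30; the last is April 30.
1 November 2028 is a Wednesday, so Sundays fall on 5, 12, 19, 26; the last is November 26.
March 9, 2028 is outside the daylight-saving period (30 April – 26 November), so Doros is on standard time, UTC+11:00.
05:30 Doros − 11h = 18:30 UTC (rolling into the previous day, 8 March 2028).
1 September 2027 is a Wednesday, so the first Sunday is September 5 and the fourth is September 26.
1 April 2028 is a Saturday, so Fridays fall on 7, 14, 21, 28; the last is April 28.
At the standard offset (UTC−09:00), 18:30 UTC − 9h = 09:30 Ethast District standard time.
Daylight saving runs 26 September 2027 – 28 April 2028; the standard-time date in Ethast District, March 8, 2028, is inside that window, so Ethast District is at UTC−08:00.
18:30 UTC − 8h = 10:30 Ethast District.

10:30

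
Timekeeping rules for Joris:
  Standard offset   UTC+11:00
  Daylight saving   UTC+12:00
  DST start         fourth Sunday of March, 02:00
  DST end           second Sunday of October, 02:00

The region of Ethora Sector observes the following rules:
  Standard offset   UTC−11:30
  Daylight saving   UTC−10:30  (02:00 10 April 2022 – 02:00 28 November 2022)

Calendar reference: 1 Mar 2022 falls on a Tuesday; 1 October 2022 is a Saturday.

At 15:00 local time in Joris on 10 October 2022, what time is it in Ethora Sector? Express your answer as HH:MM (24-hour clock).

1 March 2022 is a Tuesday, so the first Sunday is March 6 and the fourth is March 27.
1 October 2022 is a Saturday, so the first Sunday is October 2 and the second is October 9.
10 October 2022 does not fall between 27 March and 9 October, so daylight saving is not in effect and Joris is at UTC+11:00.
15:00 Joris − 11h = 04:00 UTC.
At the standard offset (UTC−11:30), 04:00 UTC − 11h30m = 16:30 Ethora Sector standard time (rolling into the previous day, 9 October 2022).
Daylight saving runs 10 April – 28 November; the standard-time date in Ethora Sector, 9 October 2022, is inside that window, so Ethora Sector is at UTC−10:30.
04:00 UTC − 10h30m = 17:30 Ethora Sector (rolling into the previous day, 9 October 2022).

17:30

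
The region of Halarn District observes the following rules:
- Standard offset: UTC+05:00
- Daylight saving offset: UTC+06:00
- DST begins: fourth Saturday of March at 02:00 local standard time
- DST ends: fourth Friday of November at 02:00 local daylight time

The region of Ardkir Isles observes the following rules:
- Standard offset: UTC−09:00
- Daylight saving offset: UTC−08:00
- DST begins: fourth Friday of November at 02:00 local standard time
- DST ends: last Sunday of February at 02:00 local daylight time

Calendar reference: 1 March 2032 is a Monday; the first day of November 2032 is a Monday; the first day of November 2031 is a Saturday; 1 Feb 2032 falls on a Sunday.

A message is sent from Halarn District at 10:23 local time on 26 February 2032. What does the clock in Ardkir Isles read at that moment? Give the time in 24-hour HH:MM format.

21:23

1 March 2032 is a Monday, so the first Saturday is March 6 and the fourth is March 27.
1 November 2032 is a Monday, so the first Friday is November 5 and the fourth is November 26.
26 February 2032 does not fall between 27 March and 26 November, so daylight saving is not in effect and Halarn District is at UTC+05:00.
10:23 Halarn District − 5h = 05:23 UTC.
1 November 2031 is a Saturday, so the first Friday is November 7 and the fourth is November 28.
1 February 2032 is a Sunday, so Sundays fall on 1, 8, 15, 22, 29; the last is February 29.
At the standard offset (UTC−09:00), 05:23 UTC − 9h = 20:23 Ardkir Isles standard time (rolling into the previous day, 25 February 2032).
The standard-time date in Ardkir Isles, 25 February 2032, lies within the daylight-saving period (28 November 2031 – 29 February 2032), so Ardkir Isles is on daylight time, UTC−08:00.
05:23 UTC − 8h = 21:23 Ardkir Isles (rolling into the previous day, 25 February 2032).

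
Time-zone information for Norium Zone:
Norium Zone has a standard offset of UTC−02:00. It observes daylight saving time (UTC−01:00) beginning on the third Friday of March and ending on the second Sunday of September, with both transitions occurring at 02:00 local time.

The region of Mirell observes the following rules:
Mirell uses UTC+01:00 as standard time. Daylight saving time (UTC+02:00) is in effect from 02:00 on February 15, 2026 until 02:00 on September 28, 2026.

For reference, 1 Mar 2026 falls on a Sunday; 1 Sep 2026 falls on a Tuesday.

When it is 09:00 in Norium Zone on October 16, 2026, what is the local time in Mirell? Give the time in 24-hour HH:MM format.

1 March 2026 is a Sunday, so the first Friday is March 6 and the third is March 20.
1 September 2026 is a Tuesday, so the first Sunday is September 6 and the second is September 13.
October 16, 2026 is outside the daylight-saving period (20 March – 13 September), so Norium Zone is on standard time, UTC−02:00.
09:00 Norium Zone + 2h = 11:00 UTC.
At the standard offset (UTC+01:00), 11:00 UTC + 1h = 12:00 Mirell standard time.
The standard-time date in Mirell, October 16, 2026, is outside the daylight-saving period (15 February – 28 September), so Mirell is on standard time, UTC+01:00.
11:00 UTC + 1h = 12:00 Mirell.

12:00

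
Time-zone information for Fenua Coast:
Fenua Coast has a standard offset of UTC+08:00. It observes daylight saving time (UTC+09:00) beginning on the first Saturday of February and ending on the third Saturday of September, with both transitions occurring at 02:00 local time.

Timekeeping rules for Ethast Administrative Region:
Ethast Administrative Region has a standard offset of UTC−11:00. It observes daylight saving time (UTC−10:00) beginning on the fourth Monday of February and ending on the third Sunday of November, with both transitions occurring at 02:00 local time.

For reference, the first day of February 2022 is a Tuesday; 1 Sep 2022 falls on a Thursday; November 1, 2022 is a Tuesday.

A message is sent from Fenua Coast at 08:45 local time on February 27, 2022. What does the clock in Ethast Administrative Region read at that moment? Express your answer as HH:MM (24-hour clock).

12:45

1 February 2022 is a Tuesday, so the first Saturday is February 5.
1 September 2022 is a Thursday, so the first Saturday is September 3 and the third is September 17.
February 27, 2022 falls between 5 February and 17 September, so daylight saving is in effect and Fenua Coast is at UTC+09:00.
08:45 Fenua Coast − 9h = 23:45 UTC (rolling into the previous day, 26 February 2022).
1 February 2022 is a Tuesday, so the first Monday is February 7 and the fourth is February 28.
1 November 2022 is a Tuesday, so the first Sunday is November 6 and the third is November 20.
At the standard offset (UTC−11:00), 23:45 UTC − 11h = 12:45 Ethast Administrative Region standard time.
The standard-time date in Ethast Administrative Region, February 26, 2022, does not fall between 28 February and 20 November, so daylight saving is not in effect and Ethast Administrative Region is at UTC−11:00.
23:45 UTC − 11h = 12:45 Ethast Administrative Region.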